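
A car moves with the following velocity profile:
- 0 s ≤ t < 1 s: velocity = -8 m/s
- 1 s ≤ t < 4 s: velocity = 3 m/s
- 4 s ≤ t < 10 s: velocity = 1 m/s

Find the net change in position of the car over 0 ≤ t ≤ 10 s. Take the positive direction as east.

Net displacement equals the area under the velocity-time graph (areas below the axis count negative).
0–1 s: -8 × 1 = -8 m
1–4 s: 3 × 3 = 9 m
4–10 s: 1 × 6 = 6 m
Net displacement = 7 m

7 m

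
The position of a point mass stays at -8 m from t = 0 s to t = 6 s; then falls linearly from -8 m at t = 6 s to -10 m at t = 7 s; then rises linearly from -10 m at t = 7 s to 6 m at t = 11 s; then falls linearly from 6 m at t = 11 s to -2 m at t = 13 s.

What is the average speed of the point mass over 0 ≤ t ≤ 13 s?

2 m/s

Average speed = (total path length)/(elapsed time); on a piecewise-linear x-t graph the path length is Σ|Δx|.
0–6 s: |Δx| = |-8 − -8| = 0 m
6–7 s: |Δx| = |-10 − -8| = 2 m
7–11 s: |Δx| = |6 − -10| = 16 m
11–13 s: |Δx| = |-2 − 6| = 8 m
Total path = 26 m; average speed = 26/13 = 2 m/s.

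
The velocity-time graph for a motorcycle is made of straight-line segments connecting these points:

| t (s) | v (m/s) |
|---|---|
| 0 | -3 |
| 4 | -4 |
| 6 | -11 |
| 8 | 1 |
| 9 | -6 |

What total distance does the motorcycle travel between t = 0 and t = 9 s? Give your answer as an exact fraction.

Distance (not displacement) is the total path length: add the absolute areas under v-t.
0–4 s: |½(-3 + -4)(4)| = 14 m
4–6 s: |½(-4 + -11)(2)| = 15 m
6–8 s: v = 0 at t = 47/6 s; triangle areas 121/12 + 1/12 = 61/6 m
8–9 s: v = 0 at t = 57/7 s; triangle areas 1/14 + 18/7 = 37/14 m
Total distance = 878/21 m

878/21 m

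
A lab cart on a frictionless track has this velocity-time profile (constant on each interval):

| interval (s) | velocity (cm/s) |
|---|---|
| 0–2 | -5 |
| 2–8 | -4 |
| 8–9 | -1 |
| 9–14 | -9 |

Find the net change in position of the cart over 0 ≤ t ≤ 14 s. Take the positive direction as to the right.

Net displacement equals the area under the velocity-time graph (areas below the axis count negative).
0–2 s: -5 × 2 = -10 cm
2–8 s: -4 × 6 = -24 cm
8–9 s: -1 × 1 = -1 cm
9–14 s: -9 × 5 = -45 cm
Net displacement = -80 cm

-80 cm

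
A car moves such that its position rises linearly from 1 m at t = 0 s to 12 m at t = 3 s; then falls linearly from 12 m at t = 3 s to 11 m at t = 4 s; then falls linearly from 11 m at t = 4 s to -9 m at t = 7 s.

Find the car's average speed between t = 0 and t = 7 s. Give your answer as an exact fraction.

32/7 m/s

Average speed = (total path length)/(elapsed time); on a piecewise-linear x-t graph the path length is Σ|Δx|.
0–3 s: |Δx| = |12 − 1| = 11 m
3–4 s: |Δx| = |11 − 12| = 1 m
4–7 s: |Δx| = |-9 − 11| = 20 m
Total path = 32 m; average speed = 32/7 = 32/7 m/s.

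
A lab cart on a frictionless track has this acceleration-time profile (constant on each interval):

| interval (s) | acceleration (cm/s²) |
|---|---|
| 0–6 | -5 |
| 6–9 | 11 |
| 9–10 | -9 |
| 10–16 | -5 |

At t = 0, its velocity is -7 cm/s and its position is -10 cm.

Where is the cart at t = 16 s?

-380 cm

On each constant-a segment, Δv = aΔt and Δx = v₀Δt + ½aΔt²; chain segment to segment.
0–6 s: v starts -7 cm/s; Δx = -7·6 + ½·-5·6² = -132 cm; v ends -37 cm/s.
6–9 s: v starts -37 cm/s; Δx = -37·3 + ½·11·3² = -61.5 cm; v ends -4 cm/s.
9–10 s: v starts -4 cm/s; Δx = -4·1 + ½·-9·1² = -8.5 cm; v ends -13 cm/s.
10–16 s: v starts -13 cm/s; Δx = -13·6 + ½·-5·6² = -168 cm; v ends -43 cm/s.
x(16) = -10 + Σ Δx = -380 cm.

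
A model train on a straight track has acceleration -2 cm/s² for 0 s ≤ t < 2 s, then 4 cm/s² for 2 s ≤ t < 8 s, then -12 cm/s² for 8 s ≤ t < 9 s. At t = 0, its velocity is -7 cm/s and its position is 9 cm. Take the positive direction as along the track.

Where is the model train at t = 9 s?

4 cm

On each constant-a segment, Δv = aΔt and Δx = v₀Δt + ½aΔt²; chain segment to segment.
0–2 s: v starts -7 cm/s; Δx = -7·2 + ½·-2·2² = -18 cm; v ends -11 cm/s.
2–8 s: v starts -11 cm/s; Δx = -11·6 + ½·4·6² = 6 cm; v ends 13 cm/s.
8–9 s: v starts 13 cm/s; Δx = 13·1 + ½·-12·1² = 7 cm; v ends 1 cm/s.
x(9) = 9 + Σ Δx = 4 cm.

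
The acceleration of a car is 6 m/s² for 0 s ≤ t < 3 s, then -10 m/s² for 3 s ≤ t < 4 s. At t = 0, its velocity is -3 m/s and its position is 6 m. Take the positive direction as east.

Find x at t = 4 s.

On each constant-a segment, Δv = aΔt and Δx = v₀Δt + ½aΔt²; chain segment to segment.
0–3 s: v starts -3 m/s; Δx = -3·3 + ½·6·3² = 18 m; v ends 15 m/s.
3–4 s: v starts 15 m/s; Δx = 15·1 + ½·-10·1² = 10 m; v ends 5 m/s.
x(4) = 6 + Σ Δx = 34 m.

34 m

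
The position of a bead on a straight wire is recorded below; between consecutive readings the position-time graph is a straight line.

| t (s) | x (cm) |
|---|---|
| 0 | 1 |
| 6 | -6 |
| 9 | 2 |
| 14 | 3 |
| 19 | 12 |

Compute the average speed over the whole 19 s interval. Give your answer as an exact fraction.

25/19 cm/s

Average speed = (total path length)/(elapsed time); on a piecewise-linear x-t graph the path length is Σ|Δx|.
0–6 s: |Δx| = |-6 − 1| = 7 cm
6–9 s: |Δx| = |2 − -6| = 8 cm
9–14 s: |Δx| = |3 − 2| = 1 cm
14–19 s: |Δx| = |12 − 3| = 9 cm
Total path = 25 cm; average speed = 25/19 = 25/19 cm/s.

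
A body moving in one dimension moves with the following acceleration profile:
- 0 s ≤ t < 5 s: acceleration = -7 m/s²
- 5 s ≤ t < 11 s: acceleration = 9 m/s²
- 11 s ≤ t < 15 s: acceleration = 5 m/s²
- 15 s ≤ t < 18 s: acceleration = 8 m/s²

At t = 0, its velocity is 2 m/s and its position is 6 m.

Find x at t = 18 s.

175.5 m

On each constant-a segment, Δv = aΔt and Δx = v₀Δt + ½aΔt²; chain segment to segment.
0–5 s: v starts 2 m/s; Δx = 2·5 + ½·-7·5² = -77.5 m; v ends -33 m/s.
5–11 s: v starts -33 m/s; Δx = -33·6 + ½·9·6² = -36 m; v ends 21 m/s.
11–15 s: v starts 21 m/s; Δx = 21·4 + ½·5·4² = 124 m; v ends 41 m/s.
15–18 s: v starts 41 m/s; Δx = 41·3 + ½·8·3² = 159 m; v ends 65 m/s.
x(18) = 6 + Σ Δx = 175.5 m.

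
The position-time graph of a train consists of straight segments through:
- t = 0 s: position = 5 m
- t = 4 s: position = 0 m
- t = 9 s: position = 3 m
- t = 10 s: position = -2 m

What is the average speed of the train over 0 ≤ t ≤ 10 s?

Average speed = (total path length)/(elapsed time); on a piecewise-linear x-t graph the path length is Σ|Δx|.
0–4 s: |Δx| = |0 − 5| = 5 m
4–9 s: |Δx| = |3 − 0| = 3 m
9–10 s: |Δx| = |-2 − 3| = 5 m
Total path = 13 m; average speed = 13/10 = 1.3 m/s.

1.3 m/s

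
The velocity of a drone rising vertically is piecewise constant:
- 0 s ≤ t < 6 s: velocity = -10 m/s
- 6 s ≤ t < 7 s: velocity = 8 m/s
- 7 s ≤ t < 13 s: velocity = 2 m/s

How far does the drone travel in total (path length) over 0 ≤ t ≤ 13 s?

80 m

Distance (not displacement) is the total path length: add the absolute areas under v-t.
0–6 s: |-10| × 6 = 60 m
6–7 s: |8| × 1 = 8 m
7–13 s: |2| × 6 = 12 m
Total distance = 80 m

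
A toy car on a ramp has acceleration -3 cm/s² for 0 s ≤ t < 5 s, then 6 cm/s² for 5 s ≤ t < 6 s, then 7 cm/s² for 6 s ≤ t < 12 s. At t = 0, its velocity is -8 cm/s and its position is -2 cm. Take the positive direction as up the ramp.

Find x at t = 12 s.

-75.5 cm

On each constant-a segment, Δv = aΔt and Δx = v₀Δt + ½aΔt²; chain segment to segment.
0–5 s: v starts -8 cm/s; Δx = -8·5 + ½·-3·5² = -77.5 cm; v ends -23 cm/s.
5–6 s: v starts -23 cm/s; Δx = -23·1 + ½·6·1² = -20 cm; v ends -17 cm/s.
6–12 s: v starts -17 cm/s; Δx = -17·6 + ½·7·6² = 24 cm; v ends 25 cm/s.
x(12) = -2 + Σ Δx = -75.5 cm.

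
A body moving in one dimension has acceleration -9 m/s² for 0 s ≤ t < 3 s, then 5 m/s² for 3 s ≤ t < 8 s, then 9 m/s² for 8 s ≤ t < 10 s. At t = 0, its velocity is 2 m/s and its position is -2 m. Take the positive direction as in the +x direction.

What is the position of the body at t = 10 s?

On each constant-a segment, Δv = aΔt and Δx = v₀Δt + ½aΔt²; chain segment to segment.
0–3 s: v starts 2 m/s; Δx = 2·3 + ½·-9·3² = -34.5 m; v ends -25 m/s.
3–8 s: v starts -25 m/s; Δx = -25·5 + ½·5·5² = -62.5 m; v ends 0 m/s.
8–10 s: v starts 0 m/s; Δx = 0·2 + ½·9·2² = 18 m; v ends 18 m/s.
x(10) = -2 + Σ Δx = -81 m.

-81 m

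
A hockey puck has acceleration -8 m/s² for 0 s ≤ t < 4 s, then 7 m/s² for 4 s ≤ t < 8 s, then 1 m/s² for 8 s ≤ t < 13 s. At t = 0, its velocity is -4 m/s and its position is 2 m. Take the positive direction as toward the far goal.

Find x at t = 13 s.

On each constant-a segment, Δv = aΔt and Δx = v₀Δt + ½aΔt²; chain segment to segment.
0–4 s: v starts -4 m/s; Δx = -4·4 + ½·-8·4² = -80 m; v ends -36 m/s.
4–8 s: v starts -36 m/s; Δx = -36·4 + ½·7·4² = -88 m; v ends -8 m/s.
8–13 s: v starts -8 m/s; Δx = -8·5 + ½·1·5² = -27.5 m; v ends -3 m/s.
x(13) = 2 + Σ Δx = -193.5 m.

-193.5 m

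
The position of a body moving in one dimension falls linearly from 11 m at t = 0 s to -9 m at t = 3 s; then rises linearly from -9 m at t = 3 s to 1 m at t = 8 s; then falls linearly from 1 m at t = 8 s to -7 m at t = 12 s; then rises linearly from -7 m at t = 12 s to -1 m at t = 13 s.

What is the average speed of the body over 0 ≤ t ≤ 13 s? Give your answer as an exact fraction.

Average speed = (total path length)/(elapsed time); on a piecewise-linear x-t graph the path length is Σ|Δx|.
0–3 s: |Δx| = |-9 − 11| = 20 m
3–8 s: |Δx| = |1 − -9| = 10 m
8–12 s: |Δx| = |-7 − 1| = 8 m
12–13 s: |Δx| = |-1 − -7| = 6 m
Total path = 44 m; average speed = 44/13 = 44/13 m/s.

44/13 m/s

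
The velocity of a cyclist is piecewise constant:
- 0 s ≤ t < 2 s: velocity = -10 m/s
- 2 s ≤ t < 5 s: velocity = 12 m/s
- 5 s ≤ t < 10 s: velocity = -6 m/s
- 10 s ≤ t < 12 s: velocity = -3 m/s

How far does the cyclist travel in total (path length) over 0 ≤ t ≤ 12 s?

92 m

Distance (not displacement) is the total path length: add the absolute areas under v-t.
0–2 s: |-10| × 2 = 20 m
2–5 s: |12| × 3 = 36 m
5–10 s: |-6| × 5 = 30 m
10–12 s: |-3| × 2 = 6 m
Total distance = 92 m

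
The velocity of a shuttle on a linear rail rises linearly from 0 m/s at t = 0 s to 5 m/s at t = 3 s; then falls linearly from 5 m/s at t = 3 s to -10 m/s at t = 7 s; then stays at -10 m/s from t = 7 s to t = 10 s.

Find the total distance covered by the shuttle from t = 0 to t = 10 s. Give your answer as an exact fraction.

325/6 m

Distance (not displacement) is the total path length: add the absolute areas under v-t.
0–3 s: |½(0 + 5)(3)| = 7.5 m
3–7 s: v = 0 at t = 13/3 s; triangle areas 10/3 + 40/3 = 50/3 m
7–10 s: |-10| × 3 = 30 m
Total distance = 325/6 m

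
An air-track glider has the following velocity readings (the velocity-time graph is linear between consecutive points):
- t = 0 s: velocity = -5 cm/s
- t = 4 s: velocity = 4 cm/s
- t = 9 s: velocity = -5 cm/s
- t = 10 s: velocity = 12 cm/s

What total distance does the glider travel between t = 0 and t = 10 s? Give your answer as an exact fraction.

433/17 cm

Distance (not displacement) is the total path length: add the absolute areas under v-t.
0–4 s: v = 0 at t = 20/9 s; triangle areas 50/9 + 32/9 = 82/9 cm
4–9 s: v = 0 at t = 56/9 s; triangle areas 40/9 + 125/18 = 205/18 cm
9–10 s: v = 0 at t = 158/17 s; triangle areas 25/34 + 72/17 = 169/34 cm
Total distance = 433/17 cm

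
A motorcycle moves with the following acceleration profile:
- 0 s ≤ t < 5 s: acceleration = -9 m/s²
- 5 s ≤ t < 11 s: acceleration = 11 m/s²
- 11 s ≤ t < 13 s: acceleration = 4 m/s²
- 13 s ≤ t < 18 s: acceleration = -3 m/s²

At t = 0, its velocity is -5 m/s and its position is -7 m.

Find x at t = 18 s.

On each constant-a segment, Δv = aΔt and Δx = v₀Δt + ½aΔt²; chain segment to segment.
0–5 s: v starts -5 m/s; Δx = -5·5 + ½·-9·5² = -137.5 m; v ends -50 m/s.
5–11 s: v starts -50 m/s; Δx = -50·6 + ½·11·6² = -102 m; v ends 16 m/s.
11–13 s: v starts 16 m/s; Δx = 16·2 + ½·4·2² = 40 m; v ends 24 m/s.
13–18 s: v starts 24 m/s; Δx = 24·5 + ½·-3·5² = 82.5 m; v ends 9 m/s.
x(18) = -7 + Σ Δx = -124 m.

-124 m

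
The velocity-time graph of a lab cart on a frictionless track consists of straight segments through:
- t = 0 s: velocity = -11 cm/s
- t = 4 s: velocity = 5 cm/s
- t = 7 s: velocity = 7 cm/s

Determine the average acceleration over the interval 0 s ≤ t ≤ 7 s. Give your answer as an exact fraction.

Average acceleration = Δv/Δt = (7 − -11)/(7 − 0) = 18/7 cm/s².

18/7 cm/s²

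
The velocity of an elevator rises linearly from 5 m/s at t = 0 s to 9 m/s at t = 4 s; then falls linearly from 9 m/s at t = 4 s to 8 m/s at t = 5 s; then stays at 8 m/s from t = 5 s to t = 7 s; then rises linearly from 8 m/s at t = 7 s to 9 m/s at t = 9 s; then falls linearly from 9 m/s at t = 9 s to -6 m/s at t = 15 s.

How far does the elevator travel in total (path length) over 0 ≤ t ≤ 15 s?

Total distance travelled is ∫|v| dt — sum the magnitudes of each area piece.
0–4 s: |½(5 + 9)(4)| = 28 m
4–5 s: |½(9 + 8)(1)| = 8.5 m
5–7 s: |8| × 2 = 16 m
7–9 s: |½(8 + 9)(2)| = 17 m
9–15 s: v = 0 at t = 12.6 s; triangle areas 16.2 + 7.2 = 23.4 m
Total distance = 92.9 m

92.9 m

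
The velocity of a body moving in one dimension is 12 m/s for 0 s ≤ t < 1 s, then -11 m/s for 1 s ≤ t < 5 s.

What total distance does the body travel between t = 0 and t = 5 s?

56 m

Distance (not displacement) is the total path length: add the absolute areas under v-t.
0–1 s: |12| × 1 = 12 m
1–5 s: |-11| × 4 = 44 m
Total distance = 56 m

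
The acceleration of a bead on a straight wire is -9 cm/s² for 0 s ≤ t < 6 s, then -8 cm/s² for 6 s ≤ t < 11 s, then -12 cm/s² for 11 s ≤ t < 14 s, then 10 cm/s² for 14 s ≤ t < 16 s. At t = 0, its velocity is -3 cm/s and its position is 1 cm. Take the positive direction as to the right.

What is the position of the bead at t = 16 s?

On each constant-a segment, Δv = aΔt and Δx = v₀Δt + ½aΔt²; chain segment to segment.
0–6 s: v starts -3 cm/s; Δx = -3·6 + ½·-9·6² = -180 cm; v ends -57 cm/s.
6–11 s: v starts -57 cm/s; Δx = -57·5 + ½·-8·5² = -385 cm; v ends -97 cm/s.
11–14 s: v starts -97 cm/s; Δx = -97·3 + ½·-12·3² = -345 cm; v ends -133 cm/s.
14–16 s: v starts -133 cm/s; Δx = -133·2 + ½·10·2² = -246 cm; v ends -113 cm/s.
x(16) = 1 + Σ Δx = -1155 cm.

-1155 cm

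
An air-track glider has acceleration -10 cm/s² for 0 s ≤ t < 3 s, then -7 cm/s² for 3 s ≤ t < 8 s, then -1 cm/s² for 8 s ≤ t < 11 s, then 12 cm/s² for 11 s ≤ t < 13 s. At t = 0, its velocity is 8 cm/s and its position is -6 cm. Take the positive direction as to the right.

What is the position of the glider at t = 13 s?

On each constant-a segment, Δv = aΔt and Δx = v₀Δt + ½aΔt²; chain segment to segment.
0–3 s: v starts 8 cm/s; Δx = 8·3 + ½·-10·3² = -21 cm; v ends -22 cm/s.
3–8 s: v starts -22 cm/s; Δx = -22·5 + ½·-7·5² = -197.5 cm; v ends -57 cm/s.
8–11 s: v starts -57 cm/s; Δx = -57·3 + ½·-1·3² = -175.5 cm; v ends -60 cm/s.
11–13 s: v starts -60 cm/s; Δx = -60·2 + ½·12·2² = -96 cm; v ends -36 cm/s.
x(13) = -6 + Σ Δx = -496 cm.

-496 cm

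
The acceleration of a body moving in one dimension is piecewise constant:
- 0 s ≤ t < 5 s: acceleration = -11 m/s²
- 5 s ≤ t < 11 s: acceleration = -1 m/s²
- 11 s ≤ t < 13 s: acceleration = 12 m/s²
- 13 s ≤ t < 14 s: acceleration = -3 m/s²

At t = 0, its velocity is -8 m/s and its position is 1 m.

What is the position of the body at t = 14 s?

On each constant-a segment, Δv = aΔt and Δx = v₀Δt + ½aΔt²; chain segment to segment.
0–5 s: v starts -8 m/s; Δx = -8·5 + ½·-11·5² = -177.5 m; v ends -63 m/s.
5–11 s: v starts -63 m/s; Δx = -63·6 + ½·-1·6² = -396 m; v ends -69 m/s.
11–13 s: v starts -69 m/s; Δx = -69·2 + ½·12·2² = -114 m; v ends -45 m/s.
13–14 s: v starts -45 m/s; Δx = -45·1 + ½·-3·1² = -46.5 m; v ends -48 m/s.
x(14) = 1 + Σ Δx = -733 m.

-733 m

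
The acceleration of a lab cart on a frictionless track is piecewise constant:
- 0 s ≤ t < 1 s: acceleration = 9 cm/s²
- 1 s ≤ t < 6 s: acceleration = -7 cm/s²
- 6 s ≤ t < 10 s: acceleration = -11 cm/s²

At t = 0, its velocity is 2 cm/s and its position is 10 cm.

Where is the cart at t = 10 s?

On each constant-a segment, Δv = aΔt and Δx = v₀Δt + ½aΔt²; chain segment to segment.
0–1 s: v starts 2 cm/s; Δx = 2·1 + ½·9·1² = 6.5 cm; v ends 11 cm/s.
1–6 s: v starts 11 cm/s; Δx = 11·5 + ½·-7·5² = -32.5 cm; v ends -24 cm/s.
6–10 s: v starts -24 cm/s; Δx = -24·4 + ½·-11·4² = -184 cm; v ends -68 cm/s.
x(10) = 10 + Σ Δx = -200 cm.

-200 cm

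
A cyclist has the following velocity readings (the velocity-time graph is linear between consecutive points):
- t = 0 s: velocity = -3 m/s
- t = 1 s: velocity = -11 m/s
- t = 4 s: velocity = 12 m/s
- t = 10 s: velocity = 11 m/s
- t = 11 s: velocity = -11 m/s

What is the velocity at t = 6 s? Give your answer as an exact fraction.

35/3 m/s

On 4–10 s the graph is linear from 12 to 11 m/s: v(6) = 12 + (11 − 12)·(6 − 4)/(10 − 4) = 35/3 m/s.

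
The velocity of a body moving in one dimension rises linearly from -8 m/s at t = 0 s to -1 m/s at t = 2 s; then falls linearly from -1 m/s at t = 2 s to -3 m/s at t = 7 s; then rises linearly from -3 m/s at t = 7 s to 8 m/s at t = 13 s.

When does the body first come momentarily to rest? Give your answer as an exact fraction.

t = 95/11 s

v changes sign on 7–13 s (from -3 to 8); the graph is linear there, so v = 0 at t = 7 + (3)·(13 − 7)/(8 − -3) = 95/11 s.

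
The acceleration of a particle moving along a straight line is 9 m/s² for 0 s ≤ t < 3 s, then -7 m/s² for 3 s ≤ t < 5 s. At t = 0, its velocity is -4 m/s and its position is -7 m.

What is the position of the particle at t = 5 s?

On each constant-a segment, Δv = aΔt and Δx = v₀Δt + ½aΔt²; chain segment to segment.
0–3 s: v starts -4 m/s; Δx = -4·3 + ½·9·3² = 28.5 m; v ends 23 m/s.
3–5 s: v starts 23 m/s; Δx = 23·2 + ½·-7·2² = 32 m; v ends 9 m/s.
x(5) = -7 + Σ Δx = 53.5 m.

53.5 m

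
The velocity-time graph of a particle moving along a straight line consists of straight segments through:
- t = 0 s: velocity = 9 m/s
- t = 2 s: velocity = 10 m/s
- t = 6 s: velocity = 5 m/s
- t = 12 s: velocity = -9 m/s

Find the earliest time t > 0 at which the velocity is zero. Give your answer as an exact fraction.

t = 57/7 s

v changes sign on 6–12 s (from 5 to -9); the graph is linear there, so v = 0 at t = 6 + (-5)·(12 − 6)/(-9 − 5) = 57/7 s.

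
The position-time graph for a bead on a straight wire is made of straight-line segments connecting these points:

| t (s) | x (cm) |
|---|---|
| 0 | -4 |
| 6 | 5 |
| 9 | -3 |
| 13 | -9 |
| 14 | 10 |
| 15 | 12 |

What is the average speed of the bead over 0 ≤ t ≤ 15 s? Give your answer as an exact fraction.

Average speed = (total path length)/(elapsed time); on a piecewise-linear x-t graph the path length is Σ|Δx|.
0–6 s: |Δx| = |5 − -4| = 9 cm
6–9 s: |Δx| = |-3 − 5| = 8 cm
9–13 s: |Δx| = |-9 − -3| = 6 cm
13–14 s: |Δx| = |10 − -9| = 19 cm
14–15 s: |Δx| = |12 − 10| = 2 cm
Total path = 44 cm; average speed = 44/15 = 44/15 cm/s.

44/15 cm/s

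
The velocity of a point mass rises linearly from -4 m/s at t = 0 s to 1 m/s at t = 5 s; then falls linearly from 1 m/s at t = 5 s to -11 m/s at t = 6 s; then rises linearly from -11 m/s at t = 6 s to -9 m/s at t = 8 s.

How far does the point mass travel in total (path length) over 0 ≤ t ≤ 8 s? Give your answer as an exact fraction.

403/12 m

Distance (not displacement) is the total path length: add the absolute areas under v-t.
0–5 s: v = 0 at t = 4 s; triangle areas 8 + 0.5 = 8.5 m
5–6 s: v = 0 at t = 61/12 s; triangle areas 1/24 + 121/24 = 61/12 m
6–8 s: |½(-11 + -9)(2)| = 20 m
Total distance = 403/12 m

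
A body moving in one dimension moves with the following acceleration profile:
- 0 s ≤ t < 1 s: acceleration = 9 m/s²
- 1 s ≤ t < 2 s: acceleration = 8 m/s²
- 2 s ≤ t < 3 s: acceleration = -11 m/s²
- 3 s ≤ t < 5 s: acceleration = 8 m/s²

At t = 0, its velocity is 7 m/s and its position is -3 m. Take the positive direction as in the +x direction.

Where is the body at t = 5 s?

On each constant-a segment, Δv = aΔt and Δx = v₀Δt + ½aΔt²; chain segment to segment.
0–1 s: v starts 7 m/s; Δx = 7·1 + ½·9·1² = 11.5 m; v ends 16 m/s.
1–2 s: v starts 16 m/s; Δx = 16·1 + ½·8·1² = 20 m; v ends 24 m/s.
2–3 s: v starts 24 m/s; Δx = 24·1 + ½·-11·1² = 18.5 m; v ends 13 m/s.
3–5 s: v starts 13 m/s; Δx = 13·2 + ½·8·2² = 42 m; v ends 29 m/s.
x(5) = -3 + Σ Δx = 89 m.

89 m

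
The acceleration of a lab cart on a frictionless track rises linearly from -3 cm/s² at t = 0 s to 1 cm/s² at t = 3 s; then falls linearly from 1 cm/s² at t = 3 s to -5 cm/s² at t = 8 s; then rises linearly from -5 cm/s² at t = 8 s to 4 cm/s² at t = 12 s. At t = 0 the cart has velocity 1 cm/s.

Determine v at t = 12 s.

Δv equals the area under the a-t graph; then v = v₀ + Δv.
0–3 s: ½(-3 + 1)(3) = -3 cm/s
3–8 s: ½(1 + -5)(5) = -10 cm/s
8–12 s: ½(-5 + 4)(4) = -2 cm/s
Δv = -15 cm/s, so v(12) = 1 + (-15) = -14 cm/s.

-14 cm/s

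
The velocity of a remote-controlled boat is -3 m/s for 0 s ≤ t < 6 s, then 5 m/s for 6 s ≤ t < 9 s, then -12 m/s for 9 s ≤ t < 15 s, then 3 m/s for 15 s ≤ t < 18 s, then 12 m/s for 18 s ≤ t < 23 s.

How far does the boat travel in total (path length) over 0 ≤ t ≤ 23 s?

174 m

Total distance travelled is ∫|v| dt — sum the magnitudes of each area piece.
0–6 s: |-3| × 6 = 18 m
6–9 s: |5| × 3 = 15 m
9–15 s: |-12| × 6 = 72 m
15–18 s: |3| × 3 = 9 m
18–23 s: |12| × 5 = 60 m
Total distance = 174 m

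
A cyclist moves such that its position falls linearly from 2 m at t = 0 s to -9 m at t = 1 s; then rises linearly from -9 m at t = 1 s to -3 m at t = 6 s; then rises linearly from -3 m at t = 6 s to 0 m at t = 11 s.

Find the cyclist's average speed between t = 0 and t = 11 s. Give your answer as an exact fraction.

20/11 m/s

Average speed = (total path length)/(elapsed time); on a piecewise-linear x-t graph the path length is Σ|Δx|.
0–1 s: |Δx| = |-9 − 2| = 11 m
1–6 s: |Δx| = |-3 − -9| = 6 m
6–11 s: |Δx| = |0 − -3| = 3 m
Total path = 20 m; average speed = 20/11 = 20/11 m/s.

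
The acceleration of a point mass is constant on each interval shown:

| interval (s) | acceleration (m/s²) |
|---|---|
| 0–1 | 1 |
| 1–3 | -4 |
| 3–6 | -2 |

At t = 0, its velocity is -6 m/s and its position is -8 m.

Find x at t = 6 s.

On each constant-a segment, Δv = aΔt and Δx = v₀Δt + ½aΔt²; chain segment to segment.
0–1 s: v starts -6 m/s; Δx = -6·1 + ½·1·1² = -5.5 m; v ends -5 m/s.
1–3 s: v starts -5 m/s; Δx = -5·2 + ½·-4·2² = -18 m; v ends -13 m/s.
3–6 s: v starts -13 m/s; Δx = -13·3 + ½·-2·3² = -48 m; v ends -19 m/s.
x(6) = -8 + Σ Δx = -79.5 m.

-79.5 m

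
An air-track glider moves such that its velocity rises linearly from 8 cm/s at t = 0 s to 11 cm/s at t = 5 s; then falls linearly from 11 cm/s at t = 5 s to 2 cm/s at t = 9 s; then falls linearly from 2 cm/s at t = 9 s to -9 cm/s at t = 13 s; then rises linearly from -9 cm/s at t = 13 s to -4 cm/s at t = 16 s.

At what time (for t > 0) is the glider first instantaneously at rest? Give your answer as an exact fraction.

v changes sign on 9–13 s (from 2 to -9); the graph is linear there, so v = 0 at t = 9 + (-2)·(13 − 9)/(-9 − 2) = 107/11 s.

t = 107/11 s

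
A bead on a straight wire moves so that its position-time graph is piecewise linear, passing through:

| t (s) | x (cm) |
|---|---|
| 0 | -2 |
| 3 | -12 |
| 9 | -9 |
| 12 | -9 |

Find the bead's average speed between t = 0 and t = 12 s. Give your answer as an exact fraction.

13/12 cm/s

Average speed = (total path length)/(elapsed time); on a piecewise-linear x-t graph the path length is Σ|Δx|.
0–3 s: |Δx| = |-12 − -2| = 10 cm
3–9 s: |Δx| = |-9 − -12| = 3 cm
9–12 s: |Δx| = |-9 − -9| = 0 cm
Total path = 13 cm; average speed = 13/12 = 13/12 cm/s.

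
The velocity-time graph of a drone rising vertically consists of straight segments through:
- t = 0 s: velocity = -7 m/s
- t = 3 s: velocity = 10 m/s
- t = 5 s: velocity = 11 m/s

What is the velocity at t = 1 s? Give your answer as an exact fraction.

-4/3 m/s

On 0–3 s the graph is linear from -7 to 10 m/s: v(1) = -7 + (10 − -7)·(1 − 0)/(3 − 0) = -4/3 m/s.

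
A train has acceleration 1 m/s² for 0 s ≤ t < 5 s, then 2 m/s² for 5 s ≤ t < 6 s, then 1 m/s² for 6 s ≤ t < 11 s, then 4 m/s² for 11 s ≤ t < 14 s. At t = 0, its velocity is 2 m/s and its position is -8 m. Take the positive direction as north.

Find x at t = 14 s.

On each constant-a segment, Δv = aΔt and Δx = v₀Δt + ½aΔt²; chain segment to segment.
0–5 s: v starts 2 m/s; Δx = 2·5 + ½·1·5² = 22.5 m; v ends 7 m/s.
5–6 s: v starts 7 m/s; Δx = 7·1 + ½·2·1² = 8 m; v ends 9 m/s.
6–11 s: v starts 9 m/s; Δx = 9·5 + ½·1·5² = 57.5 m; v ends 14 m/s.
11–14 s: v starts 14 m/s; Δx = 14·3 + ½·4·3² = 60 m; v ends 26 m/s.
x(14) = -8 + Σ Δx = 140 m.

140 m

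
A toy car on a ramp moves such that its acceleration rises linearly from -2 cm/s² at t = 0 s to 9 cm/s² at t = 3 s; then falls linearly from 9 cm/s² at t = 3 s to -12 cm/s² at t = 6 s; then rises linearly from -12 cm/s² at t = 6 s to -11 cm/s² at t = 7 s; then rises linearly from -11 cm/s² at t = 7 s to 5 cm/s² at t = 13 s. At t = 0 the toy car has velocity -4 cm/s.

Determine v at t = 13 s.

Δv equals the area under the a-t graph; then v = v₀ + Δv.
0–3 s: ½(-2 + 9)(3) = 10.5 cm/s
3–6 s: ½(9 + -12)(3) = -4.5 cm/s
6–7 s: ½(-12 + -11)(1) = -11.5 cm/s
7–13 s: ½(-11 + 5)(6) = -18 cm/s
Δv = -23.5 cm/s, so v(13) = -4 + (-23.5) = -27.5 cm/s.

-27.5 cm/s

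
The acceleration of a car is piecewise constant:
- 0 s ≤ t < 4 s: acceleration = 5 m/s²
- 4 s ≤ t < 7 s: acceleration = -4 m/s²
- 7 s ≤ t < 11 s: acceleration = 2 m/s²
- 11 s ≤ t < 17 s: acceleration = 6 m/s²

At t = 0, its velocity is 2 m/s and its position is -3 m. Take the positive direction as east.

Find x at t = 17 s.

365 m

On each constant-a segment, Δv = aΔt and Δx = v₀Δt + ½aΔt²; chain segment to segment.
0–4 s: v starts 2 m/s; Δx = 2·4 + ½·5·4² = 48 m; v ends 22 m/s.
4–7 s: v starts 22 m/s; Δx = 22·3 + ½·-4·3² = 48 m; v ends 10 m/s.
7–11 s: v starts 10 m/s; Δx = 10·4 + ½·2·4² = 56 m; v ends 18 m/s.
11–17 s: v starts 18 m/s; Δx = 18·6 + ½·6·6² = 216 m; v ends 54 m/s.
x(17) = -3 + Σ Δx = 365 m.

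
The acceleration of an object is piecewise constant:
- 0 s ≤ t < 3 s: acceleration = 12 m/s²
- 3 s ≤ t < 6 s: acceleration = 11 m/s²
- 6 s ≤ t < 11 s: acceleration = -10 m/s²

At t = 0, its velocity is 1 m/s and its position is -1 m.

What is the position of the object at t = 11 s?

On each constant-a segment, Δv = aΔt and Δx = v₀Δt + ½aΔt²; chain segment to segment.
0–3 s: v starts 1 m/s; Δx = 1·3 + ½·12·3² = 57 m; v ends 37 m/s.
3–6 s: v starts 37 m/s; Δx = 37·3 + ½·11·3² = 160.5 m; v ends 70 m/s.
6–11 s: v starts 70 m/s; Δx = 70·5 + ½·-10·5² = 225 m; v ends 20 m/s.
x(11) = -1 + Σ Δx = 441.5 m.

441.5 m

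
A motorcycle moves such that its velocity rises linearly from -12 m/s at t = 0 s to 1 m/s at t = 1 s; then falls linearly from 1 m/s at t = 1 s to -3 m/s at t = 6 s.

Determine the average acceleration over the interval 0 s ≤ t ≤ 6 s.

Average acceleration = Δv/Δt = (-3 − -12)/(6 − 0) = 1.5 m/s².

1.5 m/s²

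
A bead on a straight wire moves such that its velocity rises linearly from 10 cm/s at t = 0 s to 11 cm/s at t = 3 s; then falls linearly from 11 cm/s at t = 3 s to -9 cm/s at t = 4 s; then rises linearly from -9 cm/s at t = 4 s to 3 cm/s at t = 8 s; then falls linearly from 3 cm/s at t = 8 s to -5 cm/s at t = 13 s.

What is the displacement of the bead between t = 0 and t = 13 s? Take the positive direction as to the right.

Displacement is the signed area under the v-t curve.
0–3 s: ½(10 + 11)(3) = 31.5 cm
3–4 s: ½(11 + -9)(1) = 1 cm
4–8 s: ½(-9 + 3)(4) = -12 cm
8–13 s: ½(3 + -5)(5) = -5 cm
Net displacement = 15.5 cm

15.5 cm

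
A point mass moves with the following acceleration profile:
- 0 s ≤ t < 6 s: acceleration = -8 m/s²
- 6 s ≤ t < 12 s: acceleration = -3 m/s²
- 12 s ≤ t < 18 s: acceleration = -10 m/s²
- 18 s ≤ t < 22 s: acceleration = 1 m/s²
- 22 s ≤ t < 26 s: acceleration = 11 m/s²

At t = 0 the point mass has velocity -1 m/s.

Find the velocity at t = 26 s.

Δv equals the area under the a-t graph; then v = v₀ + Δv.
0–6 s: -8 × 6 = -48 m/s
6–12 s: -3 × 6 = -18 m/s
12–18 s: -10 × 6 = -60 m/s
18–22 s: 1 × 4 = 4 m/s
22–26 s: 11 × 4 = 44 m/s
Δv = -78 m/s, so v(26) = -1 + (-78) = -79 m/s.

-79 m/s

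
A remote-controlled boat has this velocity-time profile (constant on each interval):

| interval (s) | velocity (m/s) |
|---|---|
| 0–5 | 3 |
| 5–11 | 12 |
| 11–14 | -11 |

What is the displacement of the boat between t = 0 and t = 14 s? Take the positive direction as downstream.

54 m

Net displacement equals the area under the velocity-time graph (areas below the axis count negative).
0–5 s: 3 × 5 = 15 m
5–11 s: 12 × 6 = 72 m
11–14 s: -11 × 3 = -33 m
Net displacement = 54 m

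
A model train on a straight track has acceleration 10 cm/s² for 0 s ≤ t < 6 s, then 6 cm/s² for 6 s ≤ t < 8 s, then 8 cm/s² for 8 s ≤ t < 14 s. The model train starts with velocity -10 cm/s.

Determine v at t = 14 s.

110 cm/s

Δv equals the area under the a-t graph; then v = v₀ + Δv.
0–6 s: 10 × 6 = 60 cm/s
6–8 s: 6 × 2 = 12 cm/s
8–14 s: 8 × 6 = 48 cm/s
Δv = 120 cm/s, so v(14) = -10 + (120) = 110 cm/s.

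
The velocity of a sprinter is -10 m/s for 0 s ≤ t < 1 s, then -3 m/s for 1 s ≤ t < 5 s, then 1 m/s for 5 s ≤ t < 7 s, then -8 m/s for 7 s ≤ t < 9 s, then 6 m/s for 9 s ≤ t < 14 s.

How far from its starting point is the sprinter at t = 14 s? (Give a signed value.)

Net displacement equals the area under the velocity-time graph (areas below the axis count negative).
0–1 s: -10 × 1 = -10 m
1–5 s: -3 × 4 = -12 m
5–7 s: 1 × 2 = 2 m
7–9 s: -8 × 2 = -16 m
9–14 s: 6 × 5 = 30 m
Net displacement = -6 m

-6 m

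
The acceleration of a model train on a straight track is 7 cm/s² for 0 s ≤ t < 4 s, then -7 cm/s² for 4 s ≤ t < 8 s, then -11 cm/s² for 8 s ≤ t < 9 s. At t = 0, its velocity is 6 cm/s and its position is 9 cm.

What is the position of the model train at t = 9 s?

169.5 cm

On each constant-a segment, Δv = aΔt and Δx = v₀Δt + ½aΔt²; chain segment to segment.
0–4 s: v starts 6 cm/s; Δx = 6·4 + ½·7·4² = 80 cm; v ends 34 cm/s.
4–8 s: v starts 34 cm/s; Δx = 34·4 + ½·-7·4² = 80 cm; v ends 6 cm/s.
8–9 s: v starts 6 cm/s; Δx = 6·1 + ½·-11·1² = 0.5 cm; v ends -5 cm/s.
x(9) = 9 + Σ Δx = 169.5 cm.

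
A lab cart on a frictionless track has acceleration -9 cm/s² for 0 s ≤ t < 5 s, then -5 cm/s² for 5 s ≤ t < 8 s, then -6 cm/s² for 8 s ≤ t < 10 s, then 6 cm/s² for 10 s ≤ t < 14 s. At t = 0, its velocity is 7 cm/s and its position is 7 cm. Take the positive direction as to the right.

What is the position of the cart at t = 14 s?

On each constant-a segment, Δv = aΔt and Δx = v₀Δt + ½aΔt²; chain segment to segment.
0–5 s: v starts 7 cm/s; Δx = 7·5 + ½·-9·5² = -77.5 cm; v ends -38 cm/s.
5–8 s: v starts -38 cm/s; Δx = -38·3 + ½·-5·3² = -136.5 cm; v ends -53 cm/s.
8–10 s: v starts -53 cm/s; Δx = -53·2 + ½·-6·2² = -118 cm; v ends -65 cm/s.
10–14 s: v starts -65 cm/s; Δx = -65·4 + ½·6·4² = -212 cm; v ends -41 cm/s.
x(14) = 7 + Σ Δx = -537 cm.

-537 cm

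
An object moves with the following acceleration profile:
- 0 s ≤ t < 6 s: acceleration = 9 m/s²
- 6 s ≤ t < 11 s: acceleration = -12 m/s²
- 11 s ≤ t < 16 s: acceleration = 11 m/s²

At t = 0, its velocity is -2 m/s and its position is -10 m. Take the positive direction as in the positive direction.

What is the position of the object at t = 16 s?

347.5 m

On each constant-a segment, Δv = aΔt and Δx = v₀Δt + ½aΔt²; chain segment to segment.
0–6 s: v starts -2 m/s; Δx = -2·6 + ½·9·6² = 150 m; v ends 52 m/s.
6–11 s: v starts 52 m/s; Δx = 52·5 + ½·-12·5² = 110 m; v ends -8 m/s.
11–16 s: v starts -8 m/s; Δx = -8·5 + ½·11·5² = 97.5 m; v ends 47 m/s.
x(16) = -10 + Σ Δx = 347.5 m.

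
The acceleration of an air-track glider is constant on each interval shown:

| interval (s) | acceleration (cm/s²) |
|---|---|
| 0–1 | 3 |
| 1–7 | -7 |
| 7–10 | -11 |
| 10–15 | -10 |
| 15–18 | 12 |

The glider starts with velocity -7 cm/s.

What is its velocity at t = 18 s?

-93 cm/s

Δv equals the area under the a-t graph; then v = v₀ + Δv.
0–1 s: 3 × 1 = 3 cm/s
1–7 s: -7 × 6 = -42 cm/s
7–10 s: -11 × 3 = -33 cm/s
10–15 s: -10 × 5 = -50 cm/s
15–18 s: 12 × 3 = 36 cm/s
Δv = -86 cm/s, so v(18) = -7 + (-86) = -93 cm/s.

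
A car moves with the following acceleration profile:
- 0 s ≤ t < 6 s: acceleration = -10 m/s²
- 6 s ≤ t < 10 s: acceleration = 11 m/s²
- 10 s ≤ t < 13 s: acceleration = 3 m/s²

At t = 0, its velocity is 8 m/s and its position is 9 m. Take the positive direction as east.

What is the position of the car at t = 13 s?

-253.5 m

On each constant-a segment, Δv = aΔt and Δx = v₀Δt + ½aΔt²; chain segment to segment.
0–6 s: v starts 8 m/s; Δx = 8·6 + ½·-10·6² = -132 m; v ends -52 m/s.
6–10 s: v starts -52 m/s; Δx = -52·4 + ½·11·4² = -120 m; v ends -8 m/s.
10–13 s: v starts -8 m/s; Δx = -8·3 + ½·3·3² = -10.5 m; v ends 1 m/s.
x(13) = 9 + Σ Δx = -253.5 m.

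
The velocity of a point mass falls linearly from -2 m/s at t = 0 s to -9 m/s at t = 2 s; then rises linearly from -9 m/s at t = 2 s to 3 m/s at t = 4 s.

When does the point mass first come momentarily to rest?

t = 3.5 s

v changes sign on 2–4 s (from -9 to 3); the graph is linear there, so v = 0 at t = 2 + (9)·(4 − 2)/(3 − -9) = 3.5 s.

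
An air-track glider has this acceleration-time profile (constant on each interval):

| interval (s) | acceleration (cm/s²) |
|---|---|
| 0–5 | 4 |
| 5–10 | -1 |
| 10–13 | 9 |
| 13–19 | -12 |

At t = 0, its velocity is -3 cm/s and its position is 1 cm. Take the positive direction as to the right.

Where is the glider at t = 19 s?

203 cm

On each constant-a segment, Δv = aΔt and Δx = v₀Δt + ½aΔt²; chain segment to segment.
0–5 s: v starts -3 cm/s; Δx = -3·5 + ½·4·5² = 35 cm; v ends 17 cm/s.
5–10 s: v starts 17 cm/s; Δx = 17·5 + ½·-1·5² = 72.5 cm; v ends 12 cm/s.
10–13 s: v starts 12 cm/s; Δx = 12·3 + ½·9·3² = 76.5 cm; v ends 39 cm/s.
13–19 s: v starts 39 cm/s; Δx = 39·6 + ½·-12·6² = 18 cm; v ends -33 cm/s.
x(19) = 1 + Σ Δx = 203 cm.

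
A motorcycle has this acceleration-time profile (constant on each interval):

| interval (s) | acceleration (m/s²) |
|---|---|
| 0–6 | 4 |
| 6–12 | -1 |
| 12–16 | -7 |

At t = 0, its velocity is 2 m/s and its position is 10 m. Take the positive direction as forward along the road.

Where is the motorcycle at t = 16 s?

On each constant-a segment, Δv = aΔt and Δx = v₀Δt + ½aΔt²; chain segment to segment.
0–6 s: v starts 2 m/s; Δx = 2·6 + ½·4·6² = 84 m; v ends 26 m/s.
6–12 s: v starts 26 m/s; Δx = 26·6 + ½·-1·6² = 138 m; v ends 20 m/s.
12–16 s: v starts 20 m/s; Δx = 20·4 + ½·-7·4² = 24 m; v ends -8 m/s.
x(16) = 10 + Σ Δx = 256 m.

256 m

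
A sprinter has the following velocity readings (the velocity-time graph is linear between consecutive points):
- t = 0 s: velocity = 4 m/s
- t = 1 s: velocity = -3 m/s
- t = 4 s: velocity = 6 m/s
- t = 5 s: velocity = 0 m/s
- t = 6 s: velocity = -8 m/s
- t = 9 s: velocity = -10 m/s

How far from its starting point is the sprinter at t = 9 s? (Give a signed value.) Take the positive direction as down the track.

Net displacement equals the area under the velocity-time graph (areas below the axis count negative).
0–1 s: ½(4 + -3)(1) = 0.5 m
1–4 s: ½(-3 + 6)(3) = 4.5 m
4–5 s: ½(6 + 0)(1) = 3 m
5–6 s: ½(0 + -8)(1) = -4 m
6–9 s: ½(-8 + -10)(3) = -27 m
Net displacement = -23 m

-23 m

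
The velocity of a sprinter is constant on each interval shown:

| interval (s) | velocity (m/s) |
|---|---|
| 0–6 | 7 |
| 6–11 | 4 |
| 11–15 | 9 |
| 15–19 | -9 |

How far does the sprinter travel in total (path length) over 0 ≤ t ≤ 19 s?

Distance (not displacement) is the total path length: add the absolute areas under v-t.
0–6 s: |7| × 6 = 42 m
6–11 s: |4| × 5 = 20 m
11–15 s: |9| × 4 = 36 m
15–19 s: |-9| × 4 = 36 m
Total distance = 134 m

134 m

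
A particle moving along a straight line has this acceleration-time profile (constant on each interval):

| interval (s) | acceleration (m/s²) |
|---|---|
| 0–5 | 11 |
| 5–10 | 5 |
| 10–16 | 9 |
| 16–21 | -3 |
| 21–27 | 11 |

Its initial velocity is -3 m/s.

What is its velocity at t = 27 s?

182 m/s

Δv equals the area under the a-t graph; then v = v₀ + Δv.
0–5 s: 11 × 5 = 55 m/s
5–10 s: 5 × 5 = 25 m/s
10–16 s: 9 × 6 = 54 m/s
16–21 s: -3 × 5 = -15 m/s
21–27 s: 11 × 6 = 66 m/s
Δv = 185 m/s, so v(27) = -3 + (185) = 182 m/s.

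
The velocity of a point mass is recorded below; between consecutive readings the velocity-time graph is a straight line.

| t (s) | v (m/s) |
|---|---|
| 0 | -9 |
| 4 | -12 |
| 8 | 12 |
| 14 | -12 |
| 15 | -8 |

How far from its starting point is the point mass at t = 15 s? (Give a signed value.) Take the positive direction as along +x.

Displacement is the signed area under the v-t curve.
0–4 s: ½(-9 + -12)(4) = -42 m
4–8 s: ½(-12 + 12)(4) = 0 m
8–14 s: ½(12 + -12)(6) = 0 m
14–15 s: ½(-12 + -8)(1) = -10 m
Net displacement = -52 m

-52 m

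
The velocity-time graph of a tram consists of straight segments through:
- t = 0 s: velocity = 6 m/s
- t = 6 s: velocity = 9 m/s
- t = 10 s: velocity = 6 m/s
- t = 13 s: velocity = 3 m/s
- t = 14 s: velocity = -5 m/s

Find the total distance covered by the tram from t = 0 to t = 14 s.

90.625 m

Total distance travelled is ∫|v| dt — sum the magnitudes of each area piece.
0–6 s: |½(6 + 9)(6)| = 45 m
6–10 s: |½(9 + 6)(4)| = 30 m
10–13 s: |½(6 + 3)(3)| = 13.5 m
13–14 s: v = 0 at t = 13.375 s; triangle areas 0.5625 + 1.5625 = 2.125 m
Total distance = 90.625 m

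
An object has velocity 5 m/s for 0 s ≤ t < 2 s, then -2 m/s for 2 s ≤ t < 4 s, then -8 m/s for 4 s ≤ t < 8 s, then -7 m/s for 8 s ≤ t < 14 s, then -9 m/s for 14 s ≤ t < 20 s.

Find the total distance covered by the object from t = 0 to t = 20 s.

Distance (not displacement) is the total path length: add the absolute areas under v-t.
0–2 s: |5| × 2 = 10 m
2–4 s: |-2| × 2 = 4 m
4–8 s: |-8| × 4 = 32 m
8–14 s: |-7| × 6 = 42 m
14–20 s: |-9| × 6 = 54 m
Total distance = 142 m

142 m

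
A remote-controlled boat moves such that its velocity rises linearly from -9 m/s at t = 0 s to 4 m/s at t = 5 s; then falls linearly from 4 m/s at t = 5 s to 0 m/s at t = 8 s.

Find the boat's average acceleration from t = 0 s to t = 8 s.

Average acceleration = Δv/Δt = (0 − -9)/(8 − 0) = 1.125 m/s².

1.125 m/s²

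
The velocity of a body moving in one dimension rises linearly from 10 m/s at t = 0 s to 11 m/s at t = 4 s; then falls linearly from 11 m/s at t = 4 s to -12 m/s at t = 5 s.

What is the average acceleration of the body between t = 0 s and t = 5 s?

-4.4 m/s²

Average acceleration = Δv/Δt = (-12 − 10)/(5 − 0) = -4.4 m/s².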